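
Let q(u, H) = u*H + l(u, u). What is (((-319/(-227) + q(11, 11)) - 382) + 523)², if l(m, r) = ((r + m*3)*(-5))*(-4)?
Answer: 67367759809/51529 ≈ 1.3074e+6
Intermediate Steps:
l(m, r) = 20*r + 60*m (l(m, r) = ((r + 3*m)*(-5))*(-4) = (-15*m - 5*r)*(-4) = 20*r + 60*m)
q(u, H) = 80*u + H*u (q(u, H) = u*H + (20*u + 60*u) = H*u + 80*u = 80*u + H*u)
(((-319/(-227) + q(11, 11)) - 382) + 523)² = (((-319/(-227) + 11*(80 + 11)) - 382) + 523)² = (((-319*(-1/227) + 11*91) - 382) + 523)² = (((319/227 + 1001) - 382) + 523)² = ((227546/227 - 382) + 523)² = (140832/227 + 523)² = (259553/227)² = 67367759809/51529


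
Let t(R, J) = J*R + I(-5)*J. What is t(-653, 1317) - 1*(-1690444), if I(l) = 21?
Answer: 858100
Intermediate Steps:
t(R, J) = 21*J + J*R (t(R, J) = J*R + 21*J = 21*J + J*R)
t(-653, 1317) - 1*(-1690444) = 1317*(21 - 653) - 1*(-1690444) = 1317*(-632) + 1690444 = -832344 + 1690444 = 858100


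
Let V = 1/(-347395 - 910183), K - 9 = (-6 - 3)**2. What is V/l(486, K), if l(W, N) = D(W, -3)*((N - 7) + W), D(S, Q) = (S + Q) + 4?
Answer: -1/348478636534 ≈ -2.8696e-12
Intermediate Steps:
K = 90 (K = 9 + (-6 - 3)**2 = 9 + (-9)**2 = 9 + 81 = 90)
D(S, Q) = 4 + Q + S (D(S, Q) = (Q + S) + 4 = 4 + Q + S)
V = -1/1257578 (V = 1/(-1257578) = -1/1257578 ≈ -7.9518e-7)
l(W, N) = (1 + W)*(-7 + N + W) (l(W, N) = (4 - 3 + W)*((N - 7) + W) = (1 + W)*((-7 + N) + W) = (1 + W)*(-7 + N + W))
V/l(486, K) = -1/((1 + 486)*(-7 + 90 + 486))/1257578 = -1/(1257578*(487*569)) = -1/1257578/277103 = -1/1257578*1/277103 = -1/348478636534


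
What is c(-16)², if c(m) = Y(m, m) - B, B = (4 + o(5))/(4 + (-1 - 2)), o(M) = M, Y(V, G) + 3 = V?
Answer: 784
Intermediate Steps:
Y(V, G) = -3 + V
B = 9 (B = (4 + 5)/(4 + (-1 - 2)) = 9/(4 - 3) = 9/1 = 9*1 = 9)
c(m) = -12 + m (c(m) = (-3 + m) - 1*9 = (-3 + m) - 9 = -12 + m)
c(-16)² = (-12 - 16)² = (-28)² = 784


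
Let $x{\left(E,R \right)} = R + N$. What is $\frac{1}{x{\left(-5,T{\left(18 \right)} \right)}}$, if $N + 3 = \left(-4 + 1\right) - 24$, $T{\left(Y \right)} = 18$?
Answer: $- \frac{1}{12} \approx -0.083333$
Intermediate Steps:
$N = -30$ ($N = -3 + \left(\left(-4 + 1\right) - 24\right) = -3 - 27 = -30$)
$x{\left(E,R \right)} = -30 + R$ ($x{\left(E,R \right)} = R - 30 = -30 + R$)
$\frac{1}{x{\left(-5,T{\left(18 \right)} \right)}} = \frac{1}{-30 + 18} = \frac{1}{-12} = - \frac{1}{12}$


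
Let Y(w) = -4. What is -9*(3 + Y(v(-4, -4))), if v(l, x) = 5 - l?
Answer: 9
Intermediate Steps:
-9*(3 + Y(v(-4, -4))) = -9*(3 - 4) = -9*(-1) = 9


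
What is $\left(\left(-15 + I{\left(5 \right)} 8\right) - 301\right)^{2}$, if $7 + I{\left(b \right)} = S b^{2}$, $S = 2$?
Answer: $784$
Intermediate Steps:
$I{\left(b \right)} = -7 + 2 b^{2}$
$\left(\left(-15 + I{\left(5 \right)} 8\right) - 301\right)^{2} = \left(\left(-15 + \left(-7 + 2 \cdot 5^{2}\right) 8\right) - 301\right)^{2} = \left(\left(-15 + \left(-7 + 2 \cdot 25\right) 8\right) - 301\right)^{2} = \left(\left(-15 + \left(-7 + 50\right) 8\right) - 301\right)^{2} = \left(\left(-15 + 43 \cdot 8\right) - 301\right)^{2} = \left(\left(-15 + 344\right) - 301\right)^{2} = \left(329 - 301\right)^{2} = 28^{2} = 784$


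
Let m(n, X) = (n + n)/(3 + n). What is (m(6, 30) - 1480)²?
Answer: 19678096/9 ≈ 2.1865e+6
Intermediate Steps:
m(n, X) = 2*n/(3 + n) (m(n, X) = (2*n)/(3 + n) = 2*n/(3 + n))
(m(6, 30) - 1480)² = (2*6/(3 + 6) - 1480)² = (2*6/9 - 1480)² = (2*6*(⅑) - 1480)² = (4/3 - 1480)² = (-4436/3)² = 19678096/9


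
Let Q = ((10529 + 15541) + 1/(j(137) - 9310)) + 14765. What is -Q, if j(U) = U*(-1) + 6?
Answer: -385523234/9441 ≈ -40835.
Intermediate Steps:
j(U) = 6 - U (j(U) = -U + 6 = 6 - U)
Q = 385523234/9441 (Q = ((10529 + 15541) + 1/((6 - 1*137) - 9310)) + 14765 = (26070 + 1/((6 - 137) - 9310)) + 14765 = (26070 + 1/(-131 - 9310)) + 14765 = (26070 + 1/(-9441)) + 14765 = (26070 - 1/9441) + 14765 = 246126869/9441 + 14765 = 385523234/9441 ≈ 40835.)
-Q = -1*385523234/9441 = -385523234/9441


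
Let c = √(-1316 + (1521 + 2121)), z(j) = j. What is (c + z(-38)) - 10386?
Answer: -10424 + √2326 ≈ -10376.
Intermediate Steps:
c = √2326 (c = √(-1316 + 3642) = √2326 ≈ 48.229)
(c + z(-38)) - 10386 = (√2326 - 38) - 10386 = (-38 + √2326) - 10386 = -10424 + √2326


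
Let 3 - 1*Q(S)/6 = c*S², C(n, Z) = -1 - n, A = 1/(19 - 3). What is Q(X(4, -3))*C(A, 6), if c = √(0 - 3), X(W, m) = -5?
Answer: -153/8 + 1275*I*√3/8 ≈ -19.125 + 276.05*I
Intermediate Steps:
A = 1/16 ≈ 0.062500
c = I*√3 (c = √(-3) = I*√3 ≈ 1.732*I)
Q(S) = 18 - 6*I*√3*S²
Q(X(4, -3))*C(A, 6) = (18 - 6*I*√3*(-5)²)*(-1 - 1*1/16) = (18 - 6*I*√3*25)*(-1 - 1/16) = (18 - 150*I*√3)*(-17/16) = -153/8 + 1275*I*√3/8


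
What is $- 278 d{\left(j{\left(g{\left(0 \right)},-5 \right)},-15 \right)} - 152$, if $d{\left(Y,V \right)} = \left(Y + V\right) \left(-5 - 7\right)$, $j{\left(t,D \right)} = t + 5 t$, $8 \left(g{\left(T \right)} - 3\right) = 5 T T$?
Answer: $9856$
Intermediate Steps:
$g{\left(T \right)} = 3 + \frac{5 T^{2}}{8}$ ($g{\left(T \right)} = 3 + \frac{5 T T}{8} = 3 + \frac{5 T^{2}}{8}$)
$j{\left(t,D \right)} = 6 t$
$d{\left(Y,V \right)} = - 12 V - 12 Y$ ($d{\left(Y,V \right)} = \left(V + Y\right) \left(-12\right) = - 12 V - 12 Y$)
$- 278 d{\left(j{\left(g{\left(0 \right)},-5 \right)},-15 \right)} - 152 = - 278 \left(\left(-12\right) \left(-15\right) - 12 \cdot 6 \left(3 + \frac{5 \cdot 0^{2}}{8}\right)\right) - 152 = - 278 \left(180 - 12 \cdot 6 \left(3 + \frac{5}{8} \cdot 0\right)\right) - 152 = - 278 \left(180 - 12 \cdot 6 \left(3 + 0\right)\right) - 152 = - 278 \left(180 - 12 \cdot 6 \cdot 3\right) - 152 = - 278 \left(180 - 216\right) - 152 = \left(-278\right) \left(-36\right) - 152 = 10008 - 152 = 9856$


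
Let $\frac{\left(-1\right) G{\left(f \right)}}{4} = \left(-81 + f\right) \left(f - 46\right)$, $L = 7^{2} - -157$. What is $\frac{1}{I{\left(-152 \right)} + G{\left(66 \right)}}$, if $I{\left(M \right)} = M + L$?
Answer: $\frac{1}{1254} \approx 0.00079745$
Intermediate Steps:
$L = 206$ ($L = 49 + 157 = 206$)
$G{\left(f \right)} = - 4 \left(-81 + f\right) \left(-46 + f\right)$ ($G{\left(f \right)} = - 4 \left(-81 + f\right) \left(f - 46\right) = - 4 \left(-81 + f\right) \left(-46 + f\right)$)
$I{\left(M \right)} = 206 + M$ ($I{\left(M \right)} = M + 206 = 206 + M$)
$\frac{1}{I{\left(-152 \right)} + G{\left(66 \right)}} = \frac{1}{\left(206 - 152\right) - \left(-18624 + 17424\right)} = \frac{1}{54 - -1200} = \frac{1}{54 + 1200} = \frac{1}{1254}$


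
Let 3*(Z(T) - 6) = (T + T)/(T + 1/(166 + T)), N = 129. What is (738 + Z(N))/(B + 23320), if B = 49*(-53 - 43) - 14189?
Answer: 14169517/84236956 ≈ 0.16821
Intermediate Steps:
B = -18893 (B = 49*(-96) - 14189 = -4704 - 14189 = -18893)
Z(T) = 6 + 2*T/(3*(T + 1/(166 + T))) (Z(T) = 6 + ((T + T)/(T + 1/(166 + T)))/3 = 6 + ((2*T)/(T + 1/(166 + T)))/3 = 6 + (2*T/(T + 1/(166 + T)))/3 = 6 + 2*T/(3*(T + 1/(166 + T))))
(738 + Z(N))/(B + 23320) = (738 + 2*(9 + 10*129² + 1660*129)/(3*(1 + 129² + 166*129)))/(-18893 + 23320) = (738 + 2*(9 + 10*16641 + 214140)/(3*(1 + 16641 + 21414)))/4427 = (738 + (⅔)*(9 + 166410 + 214140)/38056)*(1/4427) = (738 + (⅔)*(1/38056)*380559)*(1/4427) = (738 + 126853/19028)*(1/4427) = (14169517/19028)*(1/4427) = 14169517/84236956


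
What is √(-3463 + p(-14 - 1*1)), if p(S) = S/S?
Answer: I*√3462 ≈ 58.839*I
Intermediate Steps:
p(S) = 1
√(-3463 + p(-14 - 1*1)) = √(-3463 + 1) = √(-3462) = I*√3462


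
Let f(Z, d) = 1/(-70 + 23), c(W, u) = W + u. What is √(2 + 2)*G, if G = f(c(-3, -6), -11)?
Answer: -2/47 ≈ -0.042553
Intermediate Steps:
f(Z, d) = -1/47 (f(Z, d) = 1/(-47) = -1/47)
G = -1/47 ≈ -0.021277
√(2 + 2)*G = √(2 + 2)*(-1/47) = √4*(-1/47) = 2*(-1/47) = -2/47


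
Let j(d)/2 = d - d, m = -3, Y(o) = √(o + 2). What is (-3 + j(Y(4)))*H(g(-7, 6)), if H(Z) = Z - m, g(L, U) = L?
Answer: 12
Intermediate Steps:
Y(o) = √(2 + o)
j(d) = 0 (j(d) = 2*(d - d) = 2*0 = 0)
H(Z) = 3 + Z (H(Z) = Z - 1*(-3) = Z + 3 = 3 + Z)
(-3 + j(Y(4)))*H(g(-7, 6)) = (-3 + 0)*(3 - 7) = -3*(-4) = 12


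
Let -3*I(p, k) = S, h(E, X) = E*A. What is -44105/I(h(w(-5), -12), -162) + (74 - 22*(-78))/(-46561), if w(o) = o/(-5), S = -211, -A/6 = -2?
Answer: -6161096405/9824371 ≈ -627.12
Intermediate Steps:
A = 12 (A = -6*(-2) = 12)
w(o) = -o/5 (w(o) = o*(-⅕) = -o/5)
h(E, X) = 12*E (h(E, X) = E*12 = 12*E)
I(p, k) = 211/3 (I(p, k) = -⅓*(-211) = 211/3)
-44105/I(h(w(-5), -12), -162) + (74 - 22*(-78))/(-46561) = -44105/211/3 + (74 - 22*(-78))/(-46561) = -44105*3/211 + (74 + 1716)*(-1/46561) = -132315/211 + 1790*(-1/46561) = -132315/211 - 1790/46561 = -6161096405/9824371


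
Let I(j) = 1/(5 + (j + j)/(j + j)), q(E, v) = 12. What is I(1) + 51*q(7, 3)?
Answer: 3673/6 ≈ 612.17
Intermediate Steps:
I(j) = ⅙ (I(j) = 1/(5 + (2*j)/((2*j))) = 1/(5 + (2*j)*(1/(2*j))) = 1/(5 + 1) = 1/6 = ⅙)
I(1) + 51*q(7, 3) = ⅙ + 51*12 = ⅙ + 612 = 3673/6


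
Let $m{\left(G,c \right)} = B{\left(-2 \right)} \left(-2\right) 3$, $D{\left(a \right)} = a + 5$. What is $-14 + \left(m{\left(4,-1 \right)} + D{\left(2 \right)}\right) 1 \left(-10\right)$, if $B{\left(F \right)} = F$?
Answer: $-204$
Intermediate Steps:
$D{\left(a \right)} = 5 + a$
$m{\left(G,c \right)} = 12$ ($m{\left(G,c \right)} = \left(-2\right) \left(-2\right) 3 = 4 \cdot 3 = 12$)
$-14 + \left(m{\left(4,-1 \right)} + D{\left(2 \right)}\right) 1 \left(-10\right) = -14 + \left(12 + \left(5 + 2\right)\right) 1 \left(-10\right) = -14 + \left(12 + 7\right) 1 \left(-10\right) = -14 + 19 \cdot 1 \left(-10\right) = -14 + 19 \left(-10\right) = -14 - 190 = -204$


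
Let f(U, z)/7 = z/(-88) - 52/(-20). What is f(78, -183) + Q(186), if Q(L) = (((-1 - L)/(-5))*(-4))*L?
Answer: -12228851/440 ≈ -27793.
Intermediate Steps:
f(U, z) = 91/5 - 7*z/88 (f(U, z) = 7*(z/(-88) - 52/(-20)) = 7*(z*(-1/88) - 52*(-1/20)) = 7*(-z/88 + 13/5) = 7*(13/5 - z/88) = 91/5 - 7*z/88)
Q(L) = L*(-4/5 - 4*L/5) (Q(L) = (((-1 - L)*(-1/5))*(-4))*L = ((1/5 + L/5)*(-4))*L = (-4/5 - 4*L/5)*L = L*(-4/5 - 4*L/5))
f(78, -183) + Q(186) = (91/5 - 7/88*(-183)) - 4/5*186*(1 + 186) = (91/5 + 1281/88) - 4/5*186*187 = 14413/440 - 139128/5 = -12228851/440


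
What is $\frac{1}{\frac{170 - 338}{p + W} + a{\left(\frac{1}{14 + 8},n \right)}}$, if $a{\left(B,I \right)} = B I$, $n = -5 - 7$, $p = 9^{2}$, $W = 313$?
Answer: $- \frac{2167}{2106} \approx -1.029$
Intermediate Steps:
$p = 81$
$n = -12$
$\frac{1}{\frac{170 - 338}{p + W} + a{\left(\frac{1}{14 + 8},n \right)}} = \frac{1}{\frac{170 - 338}{81 + 313} + \frac{1}{14 + 8} \left(-12\right)} = \frac{1}{- \frac{168}{394} + \frac{1}{22} \left(-12\right)} = \frac{1}{\left(-168\right) \frac{1}{394} + \frac{1}{22} \left(-12\right)} = \frac{1}{- \frac{84}{197} - \frac{6}{11}} = \frac{1}{- \frac{2106}{2167}} = - \frac{2167}{2106}$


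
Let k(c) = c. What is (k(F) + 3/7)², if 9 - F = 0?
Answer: 4356/49 ≈ 88.898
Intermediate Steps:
F = 9 (F = 9 - 1*0 = 9 + 0 = 9)
(k(F) + 3/7)² = (9 + 3/7)² = (66/7)² = 4356/49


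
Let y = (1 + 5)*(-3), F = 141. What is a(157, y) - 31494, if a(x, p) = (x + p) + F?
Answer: -31214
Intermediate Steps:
y = -18 (y = 6*(-3) = -18)
a(x, p) = 141 + p + x (a(x, p) = (x + p) + 141 = (p + x) + 141 = 141 + p + x)
a(157, y) - 31494 = (141 - 18 + 157) - 31494 = 280 - 31494 = -31214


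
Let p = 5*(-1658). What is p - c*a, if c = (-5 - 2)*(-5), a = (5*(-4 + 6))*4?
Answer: -9690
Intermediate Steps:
p = -8290
a = 40 (a = (5*2)*4 = 10*4 = 40)
c = 35 (c = -7*(-5) = 35)
p - c*a = -8290 - 35*40 = -8290 - 1*1400 = -8290 - 1400 = -9690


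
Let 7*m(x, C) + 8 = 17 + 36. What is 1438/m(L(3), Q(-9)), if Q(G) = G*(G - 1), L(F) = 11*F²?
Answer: 10066/45 ≈ 223.69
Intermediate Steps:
Q(G) = G*(-1 + G)
m(x, C) = 45/7 (m(x, C) = -8/7 + (17 + 36)/7 = -8/7 + (⅐)*53 = -8/7 + 53/7 = 45/7)
1438/m(L(3), Q(-9)) = 1438/(45/7) = 1438*(7/45) = 10066/45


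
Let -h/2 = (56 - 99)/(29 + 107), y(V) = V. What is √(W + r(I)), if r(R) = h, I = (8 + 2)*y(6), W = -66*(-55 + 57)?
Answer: I*√151861/34 ≈ 11.462*I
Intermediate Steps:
W = -132 (W = -66*2 = -132)
h = 43/68 (h = -2*(56 - 99)/(29 + 107) = -(-86)/136 = -2*(-43/136) = 43/68 ≈ 0.63235)
I = 60 (I = (8 + 2)*6 = 10*6 = 60)
r(R) = 43/68
√(W + r(I)) = √(-132 + 43/68) = √(-8933/68) = I*√151861/34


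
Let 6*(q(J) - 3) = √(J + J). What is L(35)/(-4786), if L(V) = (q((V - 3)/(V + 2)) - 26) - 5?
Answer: 14/2393 - 2*√37/265623 ≈ 0.0058046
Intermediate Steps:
q(J) = 3 + √2*√J/6 (q(J) = 3 + √(J + J)/6 = 3 + √(2*J)/6 = 3 + (√2*√J)/6 = 3 + √2*√J/6)
L(V) = -28 + √2*√((-3 + V)/(2 + V))/6 (L(V) = ((3 + √2*√((V - 3)/(V + 2))/6) - 26) - 5 = ((3 + √2*√((-3 + V)/(2 + V))/6) - 26) - 5 = (-23 + √2*√((-3 + V)/(2 + V))/6) - 5 = -28 + √2*√((-3 + V)/(2 + V))/6)
L(35)/(-4786) = (-28 + √2*√((-3 + 35)/(2 + 35))/6)/(-4786) = (-28 + √2*√(32/37)/6)*(-1/4786) = (-28 + √2*(4*√74/37)/6)*(-1/4786) = (-28 + 4*√37/111)*(-1/4786) = 14/2393 - 2*√37/265623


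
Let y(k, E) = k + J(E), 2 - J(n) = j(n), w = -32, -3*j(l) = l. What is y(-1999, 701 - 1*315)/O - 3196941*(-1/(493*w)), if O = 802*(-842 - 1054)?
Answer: -911477518921/4497911136 ≈ -202.64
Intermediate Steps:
j(l) = -l/3
J(n) = 2 + n/3 (J(n) = 2 - (-1)*n/3 = 2 + n/3)
O = -1520592 (O = 802*(-1896) = -1520592)
y(k, E) = 2 + k + E/3 (y(k, E) = k + (2 + E/3) = 2 + k + E/3)
y(-1999, 701 - 1*315)/O - 3196941*(-1/(493*w)) = (2 - 1999 + (701 - 1*315)/3)/(-1520592) - 3196941/(-29*17*(-32)) = (2 - 1999 + (701 - 315)/3)*(-1/1520592) - 3196941/((-493*(-32))) = (2 - 1999 + (1/3)*386)*(-1/1520592) - 3196941/15776 = (2 - 1999 + 386/3)*(-1/1520592) - 3196941*1/15776 = -5605/3*(-1/1520592) - 3196941/15776 = 5605/4561776 - 3196941/15776 = -911477518921/4497911136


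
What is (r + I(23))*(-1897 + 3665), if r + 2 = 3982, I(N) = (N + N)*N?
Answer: 8907184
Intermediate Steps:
I(N) = 2*N² (I(N) = (2*N)*N = 2*N²)
r = 3980 (r = -2 + 3982 = 3980)
(r + I(23))*(-1897 + 3665) = (3980 + 2*23²)*(-1897 + 3665) = (3980 + 2*529)*1768 = (3980 + 1058)*1768 = 5038*1768 = 8907184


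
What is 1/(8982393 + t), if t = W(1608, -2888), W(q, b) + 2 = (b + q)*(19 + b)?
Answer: 1/12654711 ≈ 7.9022e-8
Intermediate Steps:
W(q, b) = -2 + (19 + b)*(b + q) (W(q, b) = -2 + (b + q)*(19 + b) = -2 + (19 + b)*(b + q))
t = 3672318 (t = -2 + (-2888)² + 19*(-2888) + 19*1608 - 2888*1608 = -2 + 8340544 - 54872 + 30552 - 4643904 = 3672318)
1/(8982393 + t) = 1/(8982393 + 3672318) = 1/12654711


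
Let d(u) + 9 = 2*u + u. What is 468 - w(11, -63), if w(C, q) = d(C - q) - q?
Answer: 192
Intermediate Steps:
d(u) = -9 + 3*u (d(u) = -9 + (2*u + u) = -9 + 3*u)
w(C, q) = -9 - 4*q + 3*C (w(C, q) = (-9 + 3*(C - q)) - q = (-9 + (-3*q + 3*C)) - q = (-9 - 3*q + 3*C) - q = -9 - 4*q + 3*C)
468 - w(11, -63) = 468 - (-9 - 4*(-63) + 3*11) = 468 - (-9 + 252 + 33) = 468 - 1*276 = 468 - 276 = 192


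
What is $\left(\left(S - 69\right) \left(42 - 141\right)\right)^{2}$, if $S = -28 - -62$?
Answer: $12006225$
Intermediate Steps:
$S = 34$ ($S = -28 + 62 = 34$)
$\left(\left(S - 69\right) \left(42 - 141\right)\right)^{2} = \left(\left(34 - 69\right) \left(42 - 141\right)\right)^{2} = \left(\left(-35\right) \left(-99\right)\right)^{2} = 3465^{2} = 12006225$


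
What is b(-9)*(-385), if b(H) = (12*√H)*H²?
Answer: -1122660*I ≈ -1.1227e+6*I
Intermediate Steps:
b(H) = 12*H^(5/2)
b(-9)*(-385) = (12*(-9)^(5/2))*(-385) = (12*(243*I))*(-385) = (2916*I)*(-385) = -1122660*I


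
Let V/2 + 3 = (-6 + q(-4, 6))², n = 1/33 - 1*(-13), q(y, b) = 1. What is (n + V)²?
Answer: 3541924/1089 ≈ 3252.5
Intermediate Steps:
n = 430/33 (n = 1/33 + 13 = 430/33 ≈ 13.030)
V = 44 (V = -6 + 2*(-6 + 1)² = -6 + 2*(-5)² = -6 + 2*25 = -6 + 50 = 44)
(n + V)² = (430/33 + 44)² = (1882/33)² = 3541924/1089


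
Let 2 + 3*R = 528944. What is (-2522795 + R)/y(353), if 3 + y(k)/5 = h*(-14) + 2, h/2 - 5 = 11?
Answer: 2346481/2245 ≈ 1045.2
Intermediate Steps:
h = 32 (h = 10 + 2*11 = 10 + 22 = 32)
R = 176314 (R = -⅔ + (⅓)*528944 = -⅔ + 528944/3 = 176314)
y(k) = -2245 (y(k) = -15 + 5*(32*(-14) + 2) = -15 + 5*(-448 + 2) = -15 + 5*(-446) = -15 - 2230 = -2245)
(-2522795 + R)/y(353) = (-2522795 + 176314)/(-2245) = -2346481*(-1/2245) = 2346481/2245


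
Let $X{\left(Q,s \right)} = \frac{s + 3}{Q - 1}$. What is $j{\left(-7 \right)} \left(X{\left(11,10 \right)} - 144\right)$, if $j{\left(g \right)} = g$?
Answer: $\frac{9989}{10} \approx 998.9$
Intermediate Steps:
$X{\left(Q,s \right)} = \frac{3 + s}{-1 + Q}$
$j{\left(-7 \right)} \left(X{\left(11,10 \right)} - 144\right) = - 7 \left(\frac{3 + 10}{-1 + 11} - 144\right) = - 7 \left(\frac{1}{10} \cdot 13 - 144\right) = - 7 \left(\frac{13}{10} - 144\right) = \left(-7\right) \left(- \frac{1427}{10}\right) = \frac{9989}{10}$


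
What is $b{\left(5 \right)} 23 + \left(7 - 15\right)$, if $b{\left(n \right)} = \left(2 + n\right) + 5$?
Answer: $268$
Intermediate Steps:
$b{\left(n \right)} = 7 + n$
$b{\left(5 \right)} 23 + \left(7 - 15\right) = \left(7 + 5\right) 23 + \left(7 - 15\right) = 12 \cdot 23 + \left(7 - 15\right) = 276 - 8 = 268$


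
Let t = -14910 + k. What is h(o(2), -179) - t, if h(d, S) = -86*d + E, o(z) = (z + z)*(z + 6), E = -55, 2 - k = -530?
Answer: 11571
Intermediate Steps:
k = 532 (k = 2 - 1*(-530) = 2 + 530 = 532)
o(z) = 2*z*(6 + z) (o(z) = (2*z)*(6 + z) = 2*z*(6 + z))
h(d, S) = -55 - 86*d (h(d, S) = -86*d - 55 = -55 - 86*d)
t = -14378 (t = -14910 + 532 = -14378)
h(o(2), -179) - t = (-55 - 172*2*(6 + 2)) - 1*(-14378) = (-55 - 172*2*8) + 14378 = (-55 - 86*32) + 14378 = (-55 - 2752) + 14378 = -2807 + 14378 = 11571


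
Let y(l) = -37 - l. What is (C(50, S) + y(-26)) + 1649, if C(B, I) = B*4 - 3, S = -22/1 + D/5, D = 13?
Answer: 1835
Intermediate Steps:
S = -97/5 (S = -22/1 + 13/5 = -22*1 + 13*(1/5) = -22 + 13/5 = -97/5 ≈ -19.400)
C(B, I) = -3 + 4*B (C(B, I) = 4*B - 3 = -3 + 4*B)
(C(50, S) + y(-26)) + 1649 = ((-3 + 4*50) + (-37 - 1*(-26))) + 1649 = ((-3 + 200) + (-37 + 26)) + 1649 = (197 - 11) + 1649 = 186 + 1649 = 1835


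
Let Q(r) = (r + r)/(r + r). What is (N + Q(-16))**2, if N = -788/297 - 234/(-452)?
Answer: 5809031089/4505362884 ≈ 1.2894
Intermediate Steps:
N = -143339/67122 (N = -788*1/297 - 234*(-1/452) = -788/297 + 117/226 = -143339/67122 ≈ -2.1355)
Q(r) = 1 (Q(r) = (2*r)/((2*r)) = (2*r)*(1/(2*r)) = 1)
(N + Q(-16))**2 = (-143339/67122 + 1)**2 = (-76217/67122)**2 = 5809031089/4505362884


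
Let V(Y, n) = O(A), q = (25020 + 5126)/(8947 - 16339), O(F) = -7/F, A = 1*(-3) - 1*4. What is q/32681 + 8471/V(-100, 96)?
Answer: 1023203400623/120788976 ≈ 8471.0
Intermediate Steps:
A = -7 (A = -3 - 4 = -7)
q = -15073/3696 (q = 30146/(-7392) = 30146*(-1/7392) = -15073/3696 ≈ -4.0782)
V(Y, n) = 1 (V(Y, n) = -7/(-7) = -7*(-1/7) = 1)
q/32681 + 8471/V(-100, 96) = -15073/3696/32681 + 8471/1 = -15073/3696*1/32681 + 8471*1 = -15073/120788976 + 8471 = 1023203400623/120788976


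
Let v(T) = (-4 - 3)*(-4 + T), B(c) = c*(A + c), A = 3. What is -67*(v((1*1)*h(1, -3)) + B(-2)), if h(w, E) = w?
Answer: -1273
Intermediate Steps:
B(c) = c*(3 + c)
v(T) = 28 - 7*T (v(T) = -7*(-4 + T) = 28 - 7*T)
-67*(v((1*1)*h(1, -3)) + B(-2)) = -67*((28 - 7*1*1) - 2*(3 - 2)) = -67*((28 - 7) - 2*1) = -67*((28 - 7*1) - 2) = -67*((28 - 7) - 2) = -67*(21 - 2) = -67*19 = -1273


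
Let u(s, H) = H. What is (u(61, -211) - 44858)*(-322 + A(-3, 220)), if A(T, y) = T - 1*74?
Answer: 17982531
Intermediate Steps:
A(T, y) = -74 + T (A(T, y) = T - 74 = -74 + T)
(u(61, -211) - 44858)*(-322 + A(-3, 220)) = (-211 - 44858)*(-322 + (-74 - 3)) = -45069*(-322 - 77) = -45069*(-399) = 17982531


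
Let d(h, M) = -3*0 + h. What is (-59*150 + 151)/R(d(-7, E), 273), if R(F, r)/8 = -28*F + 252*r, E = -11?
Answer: -8699/551936 ≈ -0.015761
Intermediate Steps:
d(h, M) = h (d(h, M) = 0 + h = h)
R(F, r) = -224*F + 2016*r (R(F, r) = 8*(-28*F + 252*r) = -224*F + 2016*r)
(-59*150 + 151)/R(d(-7, E), 273) = (-59*150 + 151)/(-224*(-7) + 2016*273) = (-8850 + 151)/(1568 + 550368) = -8699/551936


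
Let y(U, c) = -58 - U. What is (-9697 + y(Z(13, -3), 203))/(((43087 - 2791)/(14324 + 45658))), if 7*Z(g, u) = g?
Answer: -341387553/23506 ≈ -14523.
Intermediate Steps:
Z(g, u) = g/7
(-9697 + y(Z(13, -3), 203))/(((43087 - 2791)/(14324 + 45658))) = (-9697 + (-58 - 13/7))/(((43087 - 2791)/(14324 + 45658))) = (-9697 + (-58 - 1*13/7))/((40296/59982)) = (-9697 + (-58 - 13/7))/((40296*(1/59982))) = (-9697 - 419/7)/(6716/9997) = -68298/7*9997/6716 = -341387553/23506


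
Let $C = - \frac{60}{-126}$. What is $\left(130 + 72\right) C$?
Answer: $\frac{2020}{21} \approx 96.19$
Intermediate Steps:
$C = \frac{10}{21}$ ($C = \left(-60\right) \left(- \frac{1}{126}\right) = \frac{10}{21} \approx 0.47619$)
$\left(130 + 72\right) C = \left(130 + 72\right) \frac{10}{21} = 202 \cdot \frac{10}{21} = \frac{2020}{21}$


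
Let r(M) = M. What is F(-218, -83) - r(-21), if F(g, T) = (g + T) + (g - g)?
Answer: -280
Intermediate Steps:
F(g, T) = T + g (F(g, T) = (T + g) + 0 = T + g)
F(-218, -83) - r(-21) = (-83 - 218) - 1*(-21) = -301 + 21 = -280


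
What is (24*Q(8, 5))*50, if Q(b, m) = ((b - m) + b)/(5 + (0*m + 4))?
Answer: 4400/3 ≈ 1466.7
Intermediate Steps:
Q(b, m) = -m/9 + 2*b/9 (Q(b, m) = (-m + 2*b)/(5 + (0 + 4)) = (-m + 2*b)/(5 + 4) = (-m + 2*b)/9 = (-m + 2*b)*(1/9) = -m/9 + 2*b/9)
(24*Q(8, 5))*50 = (24*(-1/9*5 + (2/9)*8))*50 = (24*(-5/9 + 16/9))*50 = (24*(11/9))*50 = (88/3)*50 = 4400/3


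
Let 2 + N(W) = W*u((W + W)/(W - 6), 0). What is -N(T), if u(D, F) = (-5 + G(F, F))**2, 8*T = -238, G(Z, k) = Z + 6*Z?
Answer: 2983/4 ≈ 745.75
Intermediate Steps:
G(Z, k) = 7*Z
T = -119/4 (T = (1/8)*(-238) = -119/4 ≈ -29.750)
u(D, F) = (-5 + 7*F)**2
N(W) = -2 + 25*W (N(W) = -2 + W*(-5 + 7*0)**2 = -2 + W*(-5 + 0)**2 = -2 + W*(-5)**2 = -2 + W*25 = -2 + 25*W)
-N(T) = -(-2 + 25*(-119/4)) = -(-2 - 2975/4) = -1*(-2983/4) = 2983/4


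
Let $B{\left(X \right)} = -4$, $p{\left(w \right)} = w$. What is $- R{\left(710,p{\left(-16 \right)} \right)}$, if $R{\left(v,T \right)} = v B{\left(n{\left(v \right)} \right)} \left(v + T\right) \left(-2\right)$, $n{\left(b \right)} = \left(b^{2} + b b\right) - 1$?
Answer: $-3941920$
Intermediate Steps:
$n{\left(b \right)} = -1 + 2 b^{2}$ ($n{\left(b \right)} = \left(b^{2} + b^{2}\right) - 1 = 2 b^{2} - 1 = -1 + 2 b^{2}$)
$R{\left(v,T \right)} = - 2 v \left(- 4 T - 4 v\right)$ ($R{\left(v,T \right)} = v \left(- 4 \left(v + T\right)\right) \left(-2\right) = v \left(- 4 \left(T + v\right)\right) \left(-2\right) = v \left(- 4 T - 4 v\right) \left(-2\right) = - 2 v \left(- 4 T - 4 v\right)$)
$- R{\left(710,p{\left(-16 \right)} \right)} = - 8 \cdot 710 \left(-16 + 710\right) = - 8 \cdot 710 \cdot 694 = \left(-1\right) 3941920 = -3941920$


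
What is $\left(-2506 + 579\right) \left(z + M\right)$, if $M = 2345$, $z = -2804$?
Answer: $884493$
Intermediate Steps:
$\left(-2506 + 579\right) \left(z + M\right) = \left(-2506 + 579\right) \left(-2804 + 2345\right) = \left(-1927\right) \left(-459\right) = 884493$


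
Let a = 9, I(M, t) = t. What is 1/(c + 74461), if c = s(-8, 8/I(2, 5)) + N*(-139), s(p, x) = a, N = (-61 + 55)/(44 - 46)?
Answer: 1/74053 ≈ 1.3504e-5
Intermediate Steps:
N = 3 (N = -6/(-2) = -6*(-½) = 3)
s(p, x) = 9
c = -408 (c = 9 + 3*(-139) = 9 - 417 = -408)
1/(c + 74461) = 1/(-408 + 74461) = 1/74053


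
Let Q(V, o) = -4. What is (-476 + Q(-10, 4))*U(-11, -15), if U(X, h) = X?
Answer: 5280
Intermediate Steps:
(-476 + Q(-10, 4))*U(-11, -15) = (-476 - 4)*(-11) = -480*(-11) = 5280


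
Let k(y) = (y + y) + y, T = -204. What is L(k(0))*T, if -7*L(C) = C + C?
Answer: 0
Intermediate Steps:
k(y) = 3*y (k(y) = 2*y + y = 3*y)
L(C) = -2*C/7 (L(C) = -(C + C)/7 = -2*C/7)
L(k(0))*T = -6*0/7*(-204) = -2/7*0*(-204) = 0*(-204) = 0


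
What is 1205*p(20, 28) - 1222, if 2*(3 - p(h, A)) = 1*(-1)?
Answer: 5991/2 ≈ 2995.5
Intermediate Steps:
p(h, A) = 7/2 (p(h, A) = 3 - (-1)/2 = 3 - 1/2*(-1) = 3 + 1/2 = 7/2)
1205*p(20, 28) - 1222 = 1205*(7/2) - 1222 = 8435/2 - 1222 = 5991/2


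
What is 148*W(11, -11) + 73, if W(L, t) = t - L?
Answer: -3183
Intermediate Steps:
148*W(11, -11) + 73 = 148*(-11 - 1*11) + 73 = 148*(-11 - 11) + 73 = 148*(-22) + 73 = -3256 + 73 = -3183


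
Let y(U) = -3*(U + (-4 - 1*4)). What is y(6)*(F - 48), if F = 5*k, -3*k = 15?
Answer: -438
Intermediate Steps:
k = -5 (k = -⅓*15 = -5)
y(U) = 24 - 3*U (y(U) = -3*(U + (-4 - 4)) = -3*(U - 8) = -3*(-8 + U) = 24 - 3*U)
F = -25 (F = 5*(-5) = -25)
y(6)*(F - 48) = (24 - 3*6)*(-25 - 48) = (24 - 18)*(-73) = 6*(-73) = -438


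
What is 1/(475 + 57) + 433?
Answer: 230357/532 ≈ 433.00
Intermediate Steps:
1/(475 + 57) + 433 = 1/532 + 433 = 230357/532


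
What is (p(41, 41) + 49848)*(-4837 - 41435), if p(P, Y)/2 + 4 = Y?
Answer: -2309990784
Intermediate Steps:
p(P, Y) = -8 + 2*Y
(p(41, 41) + 49848)*(-4837 - 41435) = ((-8 + 2*41) + 49848)*(-4837 - 41435) = ((-8 + 82) + 49848)*(-46272) = (74 + 49848)*(-46272) = 49922*(-46272) = -2309990784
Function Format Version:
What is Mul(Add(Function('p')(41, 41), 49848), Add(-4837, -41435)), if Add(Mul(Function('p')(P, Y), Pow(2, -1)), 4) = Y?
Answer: -2309990784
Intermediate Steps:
Function('p')(P, Y) = Add(-8, Mul(2, Y))
Mul(Add(Function('p')(41, 41), 49848), Add(-4837, -41435)) = Mul(Add(Add(-8, Mul(2, 41)), 49848), Add(-4837, -41435)) = Mul(Add(Add(-8, 82), 49848), -46272) = Mul(Add(74, 49848), -46272) = Mul(49922, -46272) = -2309990784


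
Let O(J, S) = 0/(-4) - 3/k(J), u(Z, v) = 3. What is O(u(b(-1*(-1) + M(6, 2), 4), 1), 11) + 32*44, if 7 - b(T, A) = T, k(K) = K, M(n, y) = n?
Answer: 1407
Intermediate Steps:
b(T, A) = 7 - T
O(J, S) = -3/J (O(J, S) = 0/(-4) - 3/J = 0*(-¼) - 3/J = 0 - 3/J = -3/J)
O(u(b(-1*(-1) + M(6, 2), 4), 1), 11) + 32*44 = -3/3 + 32*44 = -3*⅓ + 1408 = -1 + 1408 = 1407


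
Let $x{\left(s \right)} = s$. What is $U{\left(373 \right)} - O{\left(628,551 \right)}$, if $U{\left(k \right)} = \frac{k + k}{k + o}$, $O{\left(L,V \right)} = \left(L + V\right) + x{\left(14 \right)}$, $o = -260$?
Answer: $- \frac{134063}{113} \approx -1186.4$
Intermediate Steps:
$O{\left(L,V \right)} = 14 + L + V$ ($O{\left(L,V \right)} = \left(L + V\right) + 14 = 14 + L + V$)
$U{\left(k \right)} = \frac{2 k}{-260 + k}$ ($U{\left(k \right)} = \frac{k + k}{k - 260} = \frac{2 k}{-260 + k}$)
$U{\left(373 \right)} - O{\left(628,551 \right)} = 2 \cdot 373 \frac{1}{-260 + 373} - \left(14 + 628 + 551\right) = 2 \cdot 373 \cdot \frac{1}{113} - 1193 = \frac{746}{113} - 1193 = - \frac{134063}{113}$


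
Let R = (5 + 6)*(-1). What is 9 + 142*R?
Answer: -1553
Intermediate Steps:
R = -11 (R = 11*(-1) = -11)
9 + 142*R = 9 + 142*(-11) = 9 - 1562 = -1553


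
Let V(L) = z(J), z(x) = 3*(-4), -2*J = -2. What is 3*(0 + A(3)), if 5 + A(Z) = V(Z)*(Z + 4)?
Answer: -267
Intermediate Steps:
J = 1 (J = -1/2*(-2) = 1)
z(x) = -12
V(L) = -12
A(Z) = -53 - 12*Z (A(Z) = -5 - 12*(Z + 4) = -5 - 12*(4 + Z) = -5 + (-48 - 12*Z) = -53 - 12*Z)
3*(0 + A(3)) = 3*(0 + (-53 - 12*3)) = 3*(0 + (-53 - 36)) = 3*(0 - 89) = 3*(-89) = -267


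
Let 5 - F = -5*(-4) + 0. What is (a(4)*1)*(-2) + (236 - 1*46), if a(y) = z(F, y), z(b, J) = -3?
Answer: 196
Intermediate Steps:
F = -15 (F = 5 - (-5*(-4) + 0) = 5 - (20 + 0) = 5 - 1*20 = 5 - 20 = -15)
a(y) = -3
(a(4)*1)*(-2) + (236 - 1*46) = -3*1*(-2) + (236 - 1*46) = -3*(-2) + (236 - 46) = 6 + 190 = 196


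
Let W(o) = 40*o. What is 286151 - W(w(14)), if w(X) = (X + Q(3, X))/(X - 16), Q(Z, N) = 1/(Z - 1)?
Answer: 286441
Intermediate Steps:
Q(Z, N) = 1/(-1 + Z)
w(X) = (1/2 + X)/(-16 + X) (w(X) = (X + 1/(-1 + 3))/(X - 16) = (X + 1/2)/(-16 + X) = (1/2 + X)/(-16 + X))
286151 - W(w(14)) = 286151 - 40*(1/2 + 14)/(-16 + 14) = 286151 - 40*(29/2)/(-2) = 286151 - 40*(-1/2*29/2) = 286151 - 40*(-29)/4 = 286151 - 1*(-290) = 286151 + 290 = 286441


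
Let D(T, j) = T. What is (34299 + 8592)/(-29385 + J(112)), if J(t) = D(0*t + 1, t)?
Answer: -42891/29384 ≈ -1.4597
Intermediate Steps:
J(t) = 1 (J(t) = 0*t + 1 = 0 + 1 = 1)
(34299 + 8592)/(-29385 + J(112)) = (34299 + 8592)/(-29385 + 1) = 42891/(-29384) = 42891*(-1/29384) = -42891/29384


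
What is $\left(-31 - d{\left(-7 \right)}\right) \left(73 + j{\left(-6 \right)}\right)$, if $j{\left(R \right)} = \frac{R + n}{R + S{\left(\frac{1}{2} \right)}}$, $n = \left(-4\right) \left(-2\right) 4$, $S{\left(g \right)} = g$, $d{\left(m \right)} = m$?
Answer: $- \frac{18024}{11} \approx -1638.5$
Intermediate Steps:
$n = 32$ ($n = 8 \cdot 4 = 32$)
$j{\left(R \right)} = \frac{32 + R}{\frac{1}{2} + R}$ ($j{\left(R \right)} = \frac{R + 32}{R + \frac{1}{2}} = \frac{32 + R}{R + \frac{1}{2}} = \frac{32 + R}{\frac{1}{2} + R}$)
$\left(-31 - d{\left(-7 \right)}\right) \left(73 + j{\left(-6 \right)}\right) = \left(-31 - -7\right) \left(73 + \frac{2 \left(32 - 6\right)}{1 + 2 \left(-6\right)}\right) = \left(-31 + 7\right) \left(73 + 2 \frac{1}{1 - 12} \cdot 26\right) = - 24 \left(73 + 2 \frac{1}{-11} \cdot 26\right) = - 24 \left(73 + 2 \left(- \frac{1}{11}\right) 26\right) = - 24 \left(73 - \frac{52}{11}\right) = \left(-24\right) \frac{751}{11} = - \frac{18024}{11}$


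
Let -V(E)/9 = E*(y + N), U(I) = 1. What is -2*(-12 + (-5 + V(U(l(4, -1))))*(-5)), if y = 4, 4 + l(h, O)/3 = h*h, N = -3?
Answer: -116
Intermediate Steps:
l(h, O) = -12 + 3*h² (l(h, O) = -12 + 3*(h*h) = -12 + 3*h²)
V(E) = -9*E (V(E) = -9*E*(4 - 3) = -9*E)
-2*(-12 + (-5 + V(U(l(4, -1))))*(-5)) = -2*(-12 + (-5 - 9*1)*(-5)) = -2*(-12 + (-5 - 9)*(-5)) = -2*(-12 - 14*(-5)) = -2*(-12 + 70) = -2*58 = -116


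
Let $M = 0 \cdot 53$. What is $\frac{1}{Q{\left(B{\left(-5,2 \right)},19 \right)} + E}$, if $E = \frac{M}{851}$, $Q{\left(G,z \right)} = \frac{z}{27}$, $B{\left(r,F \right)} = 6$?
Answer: $\frac{27}{19} \approx 1.4211$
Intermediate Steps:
$M = 0$
$Q{\left(G,z \right)} = \frac{z}{27}$ ($Q{\left(G,z \right)} = z \frac{1}{27} = \frac{z}{27}$)
$E = 0$ ($E = \frac{0}{851} = 0 \cdot \frac{1}{851} = 0$)
$\frac{1}{Q{\left(B{\left(-5,2 \right)},19 \right)} + E} = \frac{1}{\frac{1}{27} \cdot 19 + 0} = \frac{1}{\frac{19}{27} + 0} = \frac{1}{\frac{19}{27}} = \frac{27}{19}$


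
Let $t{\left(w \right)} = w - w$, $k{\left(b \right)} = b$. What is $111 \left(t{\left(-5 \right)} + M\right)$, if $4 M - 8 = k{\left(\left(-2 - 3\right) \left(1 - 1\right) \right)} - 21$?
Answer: $- \frac{1443}{4} \approx -360.75$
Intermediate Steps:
$M = - \frac{13}{4}$ ($M = 2 + \frac{\left(-2 - 3\right) \left(1 - 1\right) - 21}{4} = 2 + \frac{\left(-5\right) 0 - 21}{4} = 2 + \frac{0 - 21}{4} = 2 + \frac{1}{4} \left(-21\right) = 2 - \frac{21}{4} = - \frac{13}{4} \approx -3.25$)
$t{\left(w \right)} = 0$
$111 \left(t{\left(-5 \right)} + M\right) = 111 \left(0 - \frac{13}{4}\right) = 111 \left(- \frac{13}{4}\right) = - \frac{1443}{4}$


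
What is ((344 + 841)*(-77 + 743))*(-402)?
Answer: -317262420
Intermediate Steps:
((344 + 841)*(-77 + 743))*(-402) = (1185*666)*(-402) = 789210*(-402) = -317262420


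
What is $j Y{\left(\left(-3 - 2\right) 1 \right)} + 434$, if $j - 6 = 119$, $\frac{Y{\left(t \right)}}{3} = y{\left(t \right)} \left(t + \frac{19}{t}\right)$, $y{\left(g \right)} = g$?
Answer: $16934$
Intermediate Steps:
$Y{\left(t \right)} = 3 t \left(t + \frac{19}{t}\right)$
$j = 125$ ($j = 6 + 119 = 125$)
$j Y{\left(\left(-3 - 2\right) 1 \right)} + 434 = 125 \left(57 + 3 \left(\left(-3 - 2\right) 1\right)^{2}\right) + 434 = 125 \left(57 + 3 \left(\left(-5\right) 1\right)^{2}\right) + 434 = 125 \left(57 + 3 \left(-5\right)^{2}\right) + 434 = 125 \left(57 + 3 \cdot 25\right) + 434 = 125 \left(57 + 75\right) + 434 = 125 \cdot 132 + 434 = 16500 + 434 = 16934$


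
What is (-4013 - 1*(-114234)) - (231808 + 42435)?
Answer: -164022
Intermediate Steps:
(-4013 - 1*(-114234)) - (231808 + 42435) = (-4013 + 114234) - 1*274243 = 110221 - 274243 = -164022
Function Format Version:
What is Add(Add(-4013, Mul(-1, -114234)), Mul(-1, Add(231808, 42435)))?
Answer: -164022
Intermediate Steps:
Add(Add(-4013, Mul(-1, -114234)), Mul(-1, Add(231808, 42435))) = Add(Add(-4013, 114234), Mul(-1, 274243)) = Add(110221, -274243) = -164022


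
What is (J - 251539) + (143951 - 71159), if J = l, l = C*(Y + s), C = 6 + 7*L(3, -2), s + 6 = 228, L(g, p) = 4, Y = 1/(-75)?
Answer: -12839959/75 ≈ -1.7120e+5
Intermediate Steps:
Y = -1/75 ≈ -0.013333
s = 222 (s = -6 + 228 = 222)
C = 34 (C = 6 + 7*4 = 6 + 28 = 34)
l = 566066/75 (l = 34*(-1/75 + 222) = 34*(16649/75) = 566066/75 ≈ 7547.5)
J = 566066/75 ≈ 7547.5
(J - 251539) + (143951 - 71159) = (566066/75 - 251539) + (143951 - 71159) = -18299359/75 + 72792 = -12839959/75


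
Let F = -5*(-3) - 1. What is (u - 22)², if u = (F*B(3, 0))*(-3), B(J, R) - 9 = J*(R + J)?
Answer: 605284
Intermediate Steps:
B(J, R) = 9 + J*(J + R) (B(J, R) = 9 + J*(R + J) = 9 + J*(J + R))
F = 14 (F = 15 - 1 = 14)
u = -756 (u = (14*(9 + 3² + 3*0))*(-3) = (14*(9 + 9 + 0))*(-3) = (14*18)*(-3) = 252*(-3) = -756)
(u - 22)² = (-756 - 22)² = (-778)² = 605284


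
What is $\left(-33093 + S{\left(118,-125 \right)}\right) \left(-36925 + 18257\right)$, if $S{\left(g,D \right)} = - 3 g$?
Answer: $624388596$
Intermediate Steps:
$\left(-33093 + S{\left(118,-125 \right)}\right) \left(-36925 + 18257\right) = \left(-33093 - 354\right) \left(-36925 + 18257\right) = \left(-33093 - 354\right) \left(-18668\right) = \left(-33447\right) \left(-18668\right) = 624388596$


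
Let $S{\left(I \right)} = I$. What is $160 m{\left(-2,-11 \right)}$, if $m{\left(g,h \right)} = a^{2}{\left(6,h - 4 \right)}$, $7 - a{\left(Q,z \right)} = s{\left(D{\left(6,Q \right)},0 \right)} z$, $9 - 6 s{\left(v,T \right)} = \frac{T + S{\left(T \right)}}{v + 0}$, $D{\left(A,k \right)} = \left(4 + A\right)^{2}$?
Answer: $139240$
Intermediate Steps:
$s{\left(v,T \right)} = \frac{3}{2} - \frac{T}{3 v}$ ($s{\left(v,T \right)} = \frac{3}{2} - \frac{\left(T + T\right) \frac{1}{v + 0}}{6} = \frac{3}{2} - \frac{2 T \frac{1}{v}}{6} = \frac{3}{2} - \frac{T}{3 v}$)
$a{\left(Q,z \right)} = 7 - \frac{3 z}{2}$ ($a{\left(Q,z \right)} = 7 - \left(\frac{3}{2} - \frac{0}{\left(4 + 6\right)^{2}}\right) z = 7 - \left(\frac{3}{2} - \frac{0}{10^{2}}\right) z = 7 - \left(\frac{3}{2} - \frac{0}{100}\right) z = 7 - \left(\frac{3}{2} - 0 \cdot \frac{1}{100}\right) z = 7 - \left(\frac{3}{2} + 0\right) z = 7 - \frac{3 z}{2}$)
$m{\left(g,h \right)} = \left(13 - \frac{3 h}{2}\right)^{2}$ ($m{\left(g,h \right)} = \left(7 - \frac{3 \left(h - 4\right)}{2}\right)^{2} = \left(7 - \frac{3 \left(-4 + h\right)}{2}\right)^{2} = \left(7 - \left(-6 + \frac{3 h}{2}\right)\right)^{2} = \left(13 - \frac{3 h}{2}\right)^{2}$)
$160 m{\left(-2,-11 \right)} = 160 \frac{\left(-26 + 3 \left(-11\right)\right)^{2}}{4} = 160 \frac{\left(-26 - 33\right)^{2}}{4} = 160 \frac{\left(-59\right)^{2}}{4} = 160 \cdot \frac{1}{4} \cdot 3481 = 160 \cdot \frac{3481}{4} = 139240$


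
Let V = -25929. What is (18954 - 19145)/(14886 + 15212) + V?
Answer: -780411233/30098 ≈ -25929.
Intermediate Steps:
(18954 - 19145)/(14886 + 15212) + V = (18954 - 19145)/(14886 + 15212) - 25929 = -191/30098 - 25929 = -780411233/30098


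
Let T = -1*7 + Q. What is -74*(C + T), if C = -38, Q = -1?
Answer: 3404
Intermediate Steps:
T = -8 (T = -1*7 - 1 = -7 - 1 = -8)
-74*(C + T) = -74*(-38 - 8) = -74*(-46) = 3404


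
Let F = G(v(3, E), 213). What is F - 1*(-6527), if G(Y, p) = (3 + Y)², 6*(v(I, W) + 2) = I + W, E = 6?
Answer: 26133/4 ≈ 6533.3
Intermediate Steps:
v(I, W) = -2 + I/6 + W/6 (v(I, W) = -2 + (I + W)/6 = -2 + (I/6 + W/6) = -2 + I/6 + W/6)
F = 25/4 (F = (3 + (-2 + (⅙)*3 + (⅙)*6))² = (3 + (-2 + ½ + 1))² = (3 - ½)² = (5/2)² = 25/4 ≈ 6.2500)
F - 1*(-6527) = 25/4 - 1*(-6527) = 25/4 + 6527 = 26133/4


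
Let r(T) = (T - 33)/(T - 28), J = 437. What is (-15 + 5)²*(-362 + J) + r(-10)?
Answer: 285043/38 ≈ 7501.1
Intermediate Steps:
r(T) = (-33 + T)/(-28 + T)
(-15 + 5)²*(-362 + J) + r(-10) = (-15 + 5)²*(-362 + 437) + (-33 - 10)/(-28 - 10) = (-10)²*75 - 43/(-38) = 100*75 - 1/38*(-43) = 7500 + 43/38 = 285043/38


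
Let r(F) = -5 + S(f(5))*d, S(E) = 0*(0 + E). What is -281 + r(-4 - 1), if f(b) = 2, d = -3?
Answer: -286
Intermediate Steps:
S(E) = 0 (S(E) = 0*E = 0)
r(F) = -5 (r(F) = -5 + 0*(-3) = -5 + 0 = -5)
-281 + r(-4 - 1) = -281 - 5 = -286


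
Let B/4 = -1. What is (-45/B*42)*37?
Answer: 34965/2 ≈ 17483.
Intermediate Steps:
B = -4 (B = 4*(-1) = -4)
(-45/B*42)*37 = (-45/(-4)*42)*37 = (-45*(-1/4)*42)*37 = ((45/4)*42)*37 = (945/2)*37 = 34965/2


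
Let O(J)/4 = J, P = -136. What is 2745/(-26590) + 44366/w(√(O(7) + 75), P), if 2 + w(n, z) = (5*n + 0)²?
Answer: 234525811/13683214 ≈ 17.140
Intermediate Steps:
O(J) = 4*J
w(n, z) = -2 + 25*n² (w(n, z) = -2 + (5*n + 0)² = -2 + (5*n)² = -2 + 25*n²)
2745/(-26590) + 44366/w(√(O(7) + 75), P) = 2745/(-26590) + 44366/(-2 + 25*(√(4*7 + 75))²) = 2745*(-1/26590) + 44366/(-2 + 25*(√(28 + 75))²) = -549/5318 + 44366/(-2 + 25*(√103)²) = -549/5318 + 44366/(-2 + 25*103) = -549/5318 + 44366/(-2 + 2575) = -549/5318 + 44366/2573 = 234525811/13683214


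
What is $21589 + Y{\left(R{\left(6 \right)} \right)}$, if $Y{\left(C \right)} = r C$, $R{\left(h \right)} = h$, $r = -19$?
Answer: $21475$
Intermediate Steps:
$Y{\left(C \right)} = - 19 C$
$21589 + Y{\left(R{\left(6 \right)} \right)} = 21589 - 114 = 21475$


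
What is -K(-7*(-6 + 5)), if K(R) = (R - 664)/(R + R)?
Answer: 657/14 ≈ 46.929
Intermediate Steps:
K(R) = (-664 + R)/(2*R) (K(R) = (-664 + R)/((2*R)) = (-664 + R)*(1/(2*R)) = (-664 + R)/(2*R))
-K(-7*(-6 + 5)) = -(-664 - 7*(-6 + 5))/(2*((-7*(-6 + 5)))) = -(-664 - 7*(-1))/(2*((-7*(-1)))) = -(-664 + 7)/(2*7) = -(-657)/(2*7) = -1*(-657/14) = 657/14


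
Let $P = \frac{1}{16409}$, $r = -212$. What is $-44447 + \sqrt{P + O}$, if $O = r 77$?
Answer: $-44447 + \frac{i \sqrt{4395323190635}}{16409} \approx -44447.0 + 127.77 i$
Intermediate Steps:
$P = \frac{1}{16409} \approx 6.0942 \cdot 10^{-5}$
$O = -16324$ ($O = \left(-212\right) 77 = -16324$)
$-44447 + \sqrt{P + O} = -44447 + \sqrt{\frac{1}{16409} - 16324} = -44447 + \sqrt{- \frac{267860515}{16409}} = -44447 + \frac{i \sqrt{4395323190635}}{16409}$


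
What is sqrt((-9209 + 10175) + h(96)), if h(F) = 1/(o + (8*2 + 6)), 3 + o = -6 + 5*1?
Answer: sqrt(34778)/6 ≈ 31.081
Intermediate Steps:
o = -4 (o = -3 + (-6 + 5*1) = -3 + (-6 + 5) = -3 - 1 = -4)
h(F) = 1/18 (h(F) = 1/(-4 + (8*2 + 6)) = 1/(-4 + (16 + 6)) = 1/(-4 + 22) = 1/18)
sqrt((-9209 + 10175) + h(96)) = sqrt((-9209 + 10175) + 1/18) = sqrt(966 + 1/18) = sqrt(17389/18) = sqrt(34778)/6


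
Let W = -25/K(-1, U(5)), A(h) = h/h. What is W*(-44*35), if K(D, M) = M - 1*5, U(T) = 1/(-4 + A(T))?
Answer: -28875/4 ≈ -7218.8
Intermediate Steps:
A(h) = 1
U(T) = -⅓ (U(T) = 1/(-4 + 1) = 1/(-3) = -⅓)
K(D, M) = -5 + M (K(D, M) = M - 5 = -5 + M)
W = 75/16 (W = -25/(-5 - ⅓) = -25/(-16/3) = -25*(-3/16) = 75/16 ≈ 4.6875)
W*(-44*35) = 75*(-44*35)/16 = (75/16)*(-1540) = -28875/4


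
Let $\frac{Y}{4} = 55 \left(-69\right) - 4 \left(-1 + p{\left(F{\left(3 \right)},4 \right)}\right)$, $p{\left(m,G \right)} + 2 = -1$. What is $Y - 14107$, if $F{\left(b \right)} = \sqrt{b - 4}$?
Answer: $-29223$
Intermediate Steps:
$F{\left(b \right)} = \sqrt{-4 + b}$
$p{\left(m,G \right)} = -3$ ($p{\left(m,G \right)} = -2 - 1 = -3$)
$Y = -15116$ ($Y = 4 \left(55 \left(-69\right) - 4 \left(-1 - 3\right)\right) = 4 \left(-3795 - -16\right) = 4 \left(-3795 + 16\right) = 4 \left(-3779\right) = -15116$)
$Y - 14107 = -15116 - 14107 = -29223$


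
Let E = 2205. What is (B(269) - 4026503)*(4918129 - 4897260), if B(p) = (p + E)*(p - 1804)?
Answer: -163280996817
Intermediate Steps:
B(p) = (-1804 + p)*(2205 + p) (B(p) = (p + 2205)*(p - 1804) = (2205 + p)*(-1804 + p) = (-1804 + p)*(2205 + p))
(B(269) - 4026503)*(4918129 - 4897260) = ((-3977820 + 269² + 401*269) - 4026503)*(4918129 - 4897260) = ((-3977820 + 72361 + 107869) - 4026503)*20869 = (-3797590 - 4026503)*20869 = -7824093*20869 = -163280996817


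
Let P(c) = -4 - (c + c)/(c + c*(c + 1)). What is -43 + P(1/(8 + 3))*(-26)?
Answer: 1975/23 ≈ 85.870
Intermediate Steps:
P(c) = -4 - 2*c/(c + c*(1 + c))
-43 + P(1/(8 + 3))*(-26) = -43 + (2*(-5 - 2/(8 + 3))/(2 + 1/(8 + 3)))*(-26) = -43 + (2*(-5 - 2/11)/(2 + 1/11))*(-26) = -43 + (2*(-5 - 2*1/11)/(2 + 1/11))*(-26) = -43 + (2*(-5 - 2/11)/(23/11))*(-26) = -43 + (2*(11/23)*(-57/11))*(-26) = -43 - 114/23*(-26) = -43 + 2964/23 = 1975/23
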